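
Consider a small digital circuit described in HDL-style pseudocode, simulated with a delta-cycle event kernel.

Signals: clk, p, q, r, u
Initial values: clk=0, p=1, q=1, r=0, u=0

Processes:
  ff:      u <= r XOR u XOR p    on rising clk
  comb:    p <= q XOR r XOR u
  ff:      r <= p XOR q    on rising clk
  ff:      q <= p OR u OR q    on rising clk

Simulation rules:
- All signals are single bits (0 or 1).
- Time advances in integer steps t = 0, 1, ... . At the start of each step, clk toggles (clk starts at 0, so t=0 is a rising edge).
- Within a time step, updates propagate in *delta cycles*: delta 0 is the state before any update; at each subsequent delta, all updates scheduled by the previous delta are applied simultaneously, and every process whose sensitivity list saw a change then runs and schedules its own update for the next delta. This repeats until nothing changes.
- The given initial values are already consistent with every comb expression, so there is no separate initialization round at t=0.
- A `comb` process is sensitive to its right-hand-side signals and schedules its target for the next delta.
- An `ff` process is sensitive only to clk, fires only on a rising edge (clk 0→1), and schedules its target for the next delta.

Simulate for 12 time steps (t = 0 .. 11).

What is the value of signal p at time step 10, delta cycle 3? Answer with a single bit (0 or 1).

[bits: u,q,r,clk,p]
t=0: Δ0=01001 Δ1=01011 Δ2=11011 Δ3=11010 | 3Δ
t=1: Δ0=11010 Δ1=11000 | 1Δ
t=2: Δ0=11000 Δ1=11010 Δ2=11110 Δ3=11111 | 3Δ
t=3: Δ0=11111 Δ1=11101 | 1Δ
t=4: Δ0=11101 Δ1=11111 Δ2=11011 Δ3=11010 | 3Δ
t=5: Δ0=11010 Δ1=11000 | 1Δ
t=6: Δ0=11000 Δ1=11010 Δ2=11110 Δ3=11111 | 3Δ
t=7: Δ0=11111 Δ1=11101 | 1Δ
t=8: Δ0=11101 Δ1=11111 Δ2=11011 Δ3=11010 | 3Δ
t=9: Δ0=11010 Δ1=11000 | 1Δ
t=10: Δ0=11000 Δ1=11010 Δ2=11110 Δ3=11111 | 3Δ
t=11: Δ0=11111 Δ1=11101 | 1Δ

1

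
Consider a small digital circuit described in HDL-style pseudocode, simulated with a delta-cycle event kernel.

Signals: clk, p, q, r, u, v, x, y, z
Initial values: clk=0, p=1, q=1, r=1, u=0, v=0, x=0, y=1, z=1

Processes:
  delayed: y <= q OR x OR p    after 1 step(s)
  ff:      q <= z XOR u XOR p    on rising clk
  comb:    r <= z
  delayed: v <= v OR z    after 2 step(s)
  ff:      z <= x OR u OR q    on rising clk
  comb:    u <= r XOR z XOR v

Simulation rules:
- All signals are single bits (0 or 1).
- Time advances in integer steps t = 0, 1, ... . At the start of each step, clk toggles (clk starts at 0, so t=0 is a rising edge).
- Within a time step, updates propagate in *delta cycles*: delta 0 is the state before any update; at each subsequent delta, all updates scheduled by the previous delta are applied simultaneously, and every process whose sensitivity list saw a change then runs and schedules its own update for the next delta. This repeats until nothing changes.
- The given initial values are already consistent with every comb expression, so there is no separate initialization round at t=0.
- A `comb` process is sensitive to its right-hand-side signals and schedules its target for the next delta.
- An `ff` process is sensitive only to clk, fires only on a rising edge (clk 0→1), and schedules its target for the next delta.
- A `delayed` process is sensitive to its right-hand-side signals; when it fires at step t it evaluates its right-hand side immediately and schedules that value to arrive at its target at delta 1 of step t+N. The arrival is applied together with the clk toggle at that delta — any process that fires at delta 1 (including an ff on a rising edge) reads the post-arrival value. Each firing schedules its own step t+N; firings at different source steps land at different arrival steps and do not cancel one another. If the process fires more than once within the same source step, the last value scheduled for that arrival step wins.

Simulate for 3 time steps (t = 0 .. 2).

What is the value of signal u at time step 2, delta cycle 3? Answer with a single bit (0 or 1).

1

t=0 Δ0: z=1 p=1 v=0 q=1 x=0 clk=0 r=1 u=0 y=1
  Δ1: clk:0→1
  Δ2: q:1→0
  (2Δ to stable)
t=1 Δ0: z=1 p=1 v=0 q=0 x=0 clk=1 r=1 u=0 y=1
  Δ1: clk:1→0
  (1Δ to stable)
t=2 Δ0: z=1 p=1 v=0 q=0 x=0 clk=0 r=1 u=0 y=1
  Δ1: clk:0→1
  Δ2: z:1→0
  Δ3: r:1→0, u:0→1
  Δ4: u:1→0
  (4Δ to stable)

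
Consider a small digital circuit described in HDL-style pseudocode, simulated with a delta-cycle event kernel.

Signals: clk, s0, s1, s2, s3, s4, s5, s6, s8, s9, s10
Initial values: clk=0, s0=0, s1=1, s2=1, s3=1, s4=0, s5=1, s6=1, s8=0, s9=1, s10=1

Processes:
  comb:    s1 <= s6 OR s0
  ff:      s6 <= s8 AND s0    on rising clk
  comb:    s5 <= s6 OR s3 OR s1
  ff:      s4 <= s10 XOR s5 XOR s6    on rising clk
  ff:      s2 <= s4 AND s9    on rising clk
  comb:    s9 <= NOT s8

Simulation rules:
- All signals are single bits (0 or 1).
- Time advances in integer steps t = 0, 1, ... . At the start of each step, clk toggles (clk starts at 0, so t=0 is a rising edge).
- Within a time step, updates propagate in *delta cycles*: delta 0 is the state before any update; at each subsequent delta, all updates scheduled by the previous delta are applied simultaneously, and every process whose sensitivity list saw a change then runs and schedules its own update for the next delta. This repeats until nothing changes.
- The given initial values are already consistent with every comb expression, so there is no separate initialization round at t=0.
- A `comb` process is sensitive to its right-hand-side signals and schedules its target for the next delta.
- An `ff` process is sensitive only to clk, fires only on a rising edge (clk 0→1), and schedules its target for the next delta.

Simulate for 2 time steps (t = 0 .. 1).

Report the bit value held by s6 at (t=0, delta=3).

0

[bits: s9,s1,s8,s10,s2,s5,s0,clk,s6,s4,s3]
t=0: Δ0=11011100101 Δ1=11011101101 Δ2=11010101011 Δ3=10010101011 | 3Δ
t=1: Δ0=10010101011 Δ1=10010100011 | 1Δ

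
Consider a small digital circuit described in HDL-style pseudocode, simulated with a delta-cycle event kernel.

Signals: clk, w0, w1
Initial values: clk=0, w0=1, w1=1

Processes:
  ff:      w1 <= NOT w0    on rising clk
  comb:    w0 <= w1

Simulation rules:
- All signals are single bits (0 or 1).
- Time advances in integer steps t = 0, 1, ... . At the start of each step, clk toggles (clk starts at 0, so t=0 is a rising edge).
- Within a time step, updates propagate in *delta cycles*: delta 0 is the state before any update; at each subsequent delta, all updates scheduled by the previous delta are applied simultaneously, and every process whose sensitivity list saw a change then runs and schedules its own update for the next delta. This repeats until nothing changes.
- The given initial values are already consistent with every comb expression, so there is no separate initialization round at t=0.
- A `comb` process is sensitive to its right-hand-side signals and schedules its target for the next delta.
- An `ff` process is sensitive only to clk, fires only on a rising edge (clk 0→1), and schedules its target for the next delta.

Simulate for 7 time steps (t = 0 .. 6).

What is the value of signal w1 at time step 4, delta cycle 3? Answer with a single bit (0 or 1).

0

t0.Δ0 w0=1 clk=0 w1=1
t0.Δ1 w0=1 clk=1 w1=1
t0.Δ2 w0=1 clk=1 w1=0
t0.Δ3 w0=0 clk=1 w1=0
t1.Δ0 w0=0 clk=1 w1=0
t1.Δ1 w0=0 clk=0 w1=0
t2.Δ0 w0=0 clk=0 w1=0
t2.Δ1 w0=0 clk=1 w1=0
t2.Δ2 w0=0 clk=1 w1=1
t2.Δ3 w0=1 clk=1 w1=1
t3.Δ0 w0=1 clk=1 w1=1
t3.Δ1 w0=1 clk=0 w1=1
t4.Δ0 w0=1 clk=0 w1=1
t4.Δ1 w0=1 clk=1 w1=1
t4.Δ2 w0=1 clk=1 w1=0
t4.Δ3 w0=0 clk=1 w1=0
t5.Δ0 w0=0 clk=1 w1=0
t5.Δ1 w0=0 clk=0 w1=0
t6.Δ0 w0=0 clk=0 w1=0
t6.Δ1 w0=0 clk=1 w1=0
t6.Δ2 w0=0 clk=1 w1=1
t6.Δ3 w0=1 clk=1 w1=1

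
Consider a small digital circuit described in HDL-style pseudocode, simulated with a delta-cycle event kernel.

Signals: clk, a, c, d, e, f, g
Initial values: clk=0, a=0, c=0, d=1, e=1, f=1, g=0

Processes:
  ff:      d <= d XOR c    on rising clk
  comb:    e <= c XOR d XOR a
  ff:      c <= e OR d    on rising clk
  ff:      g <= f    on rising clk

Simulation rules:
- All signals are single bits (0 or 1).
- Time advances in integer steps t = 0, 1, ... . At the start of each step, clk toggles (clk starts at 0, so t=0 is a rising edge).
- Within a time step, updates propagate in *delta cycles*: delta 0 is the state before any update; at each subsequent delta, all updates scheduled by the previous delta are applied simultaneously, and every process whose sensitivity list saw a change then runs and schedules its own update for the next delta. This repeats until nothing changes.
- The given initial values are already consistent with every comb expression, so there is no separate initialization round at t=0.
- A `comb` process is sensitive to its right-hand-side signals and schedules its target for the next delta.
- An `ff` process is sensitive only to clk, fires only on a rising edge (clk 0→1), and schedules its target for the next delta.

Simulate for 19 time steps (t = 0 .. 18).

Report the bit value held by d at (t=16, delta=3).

t=0 Δ0: g=0 d=1 clk=0 a=0 f=1 e=1 c=0
  Δ1: clk:0→1
  Δ2: g:0→1, c:0→1
  Δ3: e:1→0
  (3Δ to stable)
t=1 Δ0: g=1 d=1 clk=1 a=0 f=1 e=0 c=1
  Δ1: clk:1→0
  (1Δ to stable)
t=2 Δ0: g=1 d=1 clk=0 a=0 f=1 e=0 c=1
  Δ1: clk:0→1
  Δ2: d:1→0
  Δ3: e:0→1
  (3Δ to stable)
t=3 Δ0: g=1 d=0 clk=1 a=0 f=1 e=1 c=1
  Δ1: clk:1→0
  (1Δ to stable)
t=4 Δ0: g=1 d=0 clk=0 a=0 f=1 e=1 c=1
  Δ1: clk:0→1
  Δ2: d:0→1
  Δ3: e:1→0
  (3Δ to stable)
t=5 Δ0: g=1 d=1 clk=1 a=0 f=1 e=0 c=1
  Δ1: clk:1→0
  (1Δ to stable)
t=6 Δ0: g=1 d=1 clk=0 a=0 f=1 e=0 c=1
  Δ1: clk:0→1
  Δ2: d:1→0
  Δ3: e:0→1
  (3Δ to stable)
t=7 Δ0: g=1 d=0 clk=1 a=0 f=1 e=1 c=1
  Δ1: clk:1→0
  (1Δ to stable)
t=8 Δ0: g=1 d=0 clk=0 a=0 f=1 e=1 c=1
  Δ1: clk:0→1
  Δ2: d:0→1
  Δ3: e:1→0
  (3Δ to stable)
t=9 Δ0: g=1 d=1 clk=1 a=0 f=1 e=0 c=1
  Δ1: clk:1→0
  (1Δ to stable)
t=10 Δ0: g=1 d=1 clk=0 a=0 f=1 e=0 c=1
  Δ1: clk:0→1
  Δ2: d:1→0
  Δ3: e:0→1
  (3Δ to stable)
t=11 Δ0: g=1 d=0 clk=1 a=0 f=1 e=1 c=1
  Δ1: clk:1→0
  (1Δ to stable)
t=12 Δ0: g=1 d=0 clk=0 a=0 f=1 e=1 c=1
  Δ1: clk:0→1
  Δ2: d:0→1
  Δ3: e:1→0
  (3Δ to stable)
t=13 Δ0: g=1 d=1 clk=1 a=0 f=1 e=0 c=1
  Δ1: clk:1→0
  (1Δ to stable)
t=14 Δ0: g=1 d=1 clk=0 a=0 f=1 e=0 c=1
  Δ1: clk:0→1
  Δ2: d:1→0
  Δ3: e:0→1
  (3Δ to stable)
t=15 Δ0: g=1 d=0 clk=1 a=0 f=1 e=1 c=1
  Δ1: clk:1→0
  (1Δ to stable)
t=16 Δ0: g=1 d=0 clk=0 a=0 f=1 e=1 c=1
  Δ1: clk:0→1
  Δ2: d:0→1
  Δ3: e:1→0
  (3Δ to stable)
t=17 Δ0: g=1 d=1 clk=1 a=0 f=1 e=0 c=1
  Δ1: clk:1→0
  (1Δ to stable)
t=18 Δ0: g=1 d=1 clk=0 a=0 f=1 e=0 c=1
  Δ1: clk:0→1
  Δ2: d:1→0
  Δ3: e:0→1
  (3Δ to stable)

1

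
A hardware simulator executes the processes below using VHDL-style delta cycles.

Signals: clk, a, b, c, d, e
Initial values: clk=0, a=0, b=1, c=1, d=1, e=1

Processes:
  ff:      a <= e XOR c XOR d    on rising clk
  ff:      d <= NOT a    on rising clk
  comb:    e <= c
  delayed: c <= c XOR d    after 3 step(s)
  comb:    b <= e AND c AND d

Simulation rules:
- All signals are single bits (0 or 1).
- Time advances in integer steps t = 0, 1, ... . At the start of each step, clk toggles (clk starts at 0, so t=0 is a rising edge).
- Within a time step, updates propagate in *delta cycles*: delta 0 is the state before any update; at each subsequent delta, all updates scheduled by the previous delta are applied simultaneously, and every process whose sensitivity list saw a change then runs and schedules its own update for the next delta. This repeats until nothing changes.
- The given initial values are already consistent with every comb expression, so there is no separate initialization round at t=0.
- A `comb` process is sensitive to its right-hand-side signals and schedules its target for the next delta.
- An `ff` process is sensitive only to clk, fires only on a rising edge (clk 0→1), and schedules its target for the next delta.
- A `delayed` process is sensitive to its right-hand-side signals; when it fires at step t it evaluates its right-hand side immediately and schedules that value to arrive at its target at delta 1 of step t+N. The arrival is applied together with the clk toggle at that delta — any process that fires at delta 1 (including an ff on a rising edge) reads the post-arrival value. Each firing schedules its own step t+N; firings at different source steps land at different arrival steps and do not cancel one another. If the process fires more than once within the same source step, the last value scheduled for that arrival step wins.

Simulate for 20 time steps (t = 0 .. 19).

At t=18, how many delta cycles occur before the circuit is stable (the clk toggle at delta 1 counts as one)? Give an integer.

2

t0.Δ0 d=1 a=0 b=1 c=1 clk=0 e=1
t0.Δ1 d=1 a=0 b=1 c=1 clk=1 e=1
t0.Δ2 d=1 a=1 b=1 c=1 clk=1 e=1
t1.Δ0 d=1 a=1 b=1 c=1 clk=1 e=1
t1.Δ1 d=1 a=1 b=1 c=1 clk=0 e=1
t2.Δ0 d=1 a=1 b=1 c=1 clk=0 e=1
t2.Δ1 d=1 a=1 b=1 c=1 clk=1 e=1
t2.Δ2 d=0 a=1 b=1 c=1 clk=1 e=1
t2.Δ3 d=0 a=1 b=0 c=1 clk=1 e=1
t3.Δ0 d=0 a=1 b=0 c=1 clk=1 e=1
t3.Δ1 d=0 a=1 b=0 c=1 clk=0 e=1
t4.Δ0 d=0 a=1 b=0 c=1 clk=0 e=1
t4.Δ1 d=0 a=1 b=0 c=1 clk=1 e=1
t4.Δ2 d=0 a=0 b=0 c=1 clk=1 e=1
t5.Δ0 d=0 a=0 b=0 c=1 clk=1 e=1
t5.Δ1 d=0 a=0 b=0 c=1 clk=0 e=1
t6.Δ0 d=0 a=0 b=0 c=1 clk=0 e=1
t6.Δ1 d=0 a=0 b=0 c=1 clk=1 e=1
t6.Δ2 d=1 a=0 b=0 c=1 clk=1 e=1
t6.Δ3 d=1 a=0 b=1 c=1 clk=1 e=1
t7.Δ0 d=1 a=0 b=1 c=1 clk=1 e=1
t7.Δ1 d=1 a=0 b=1 c=1 clk=0 e=1
t8.Δ0 d=1 a=0 b=1 c=1 clk=0 e=1
t8.Δ1 d=1 a=0 b=1 c=1 clk=1 e=1
t8.Δ2 d=1 a=1 b=1 c=1 clk=1 e=1
t9.Δ0 d=1 a=1 b=1 c=1 clk=1 e=1
t9.Δ1 d=1 a=1 b=1 c=0 clk=0 e=1
t9.Δ2 d=1 a=1 b=0 c=0 clk=0 e=0
t10.Δ0 d=1 a=1 b=0 c=0 clk=0 e=0
t10.Δ1 d=1 a=1 b=0 c=0 clk=1 e=0
t10.Δ2 d=0 a=1 b=0 c=0 clk=1 e=0
t11.Δ0 d=0 a=1 b=0 c=0 clk=1 e=0
t11.Δ1 d=0 a=1 b=0 c=0 clk=0 e=0
t12.Δ0 d=0 a=1 b=0 c=0 clk=0 e=0
t12.Δ1 d=0 a=1 b=0 c=1 clk=1 e=0
t12.Δ2 d=0 a=1 b=0 c=1 clk=1 e=1
t13.Δ0 d=0 a=1 b=0 c=1 clk=1 e=1
t13.Δ1 d=0 a=1 b=0 c=0 clk=0 e=1
t13.Δ2 d=0 a=1 b=0 c=0 clk=0 e=0
t14.Δ0 d=0 a=1 b=0 c=0 clk=0 e=0
t14.Δ1 d=0 a=1 b=0 c=0 clk=1 e=0
t14.Δ2 d=0 a=0 b=0 c=0 clk=1 e=0
t15.Δ0 d=0 a=0 b=0 c=0 clk=1 e=0
t15.Δ1 d=0 a=0 b=0 c=1 clk=0 e=0
t15.Δ2 d=0 a=0 b=0 c=1 clk=0 e=1
t16.Δ0 d=0 a=0 b=0 c=1 clk=0 e=1
t16.Δ1 d=0 a=0 b=0 c=0 clk=1 e=1
t16.Δ2 d=1 a=1 b=0 c=0 clk=1 e=0
t17.Δ0 d=1 a=1 b=0 c=0 clk=1 e=0
t17.Δ1 d=1 a=1 b=0 c=0 clk=0 e=0
t18.Δ0 d=1 a=1 b=0 c=0 clk=0 e=0
t18.Δ1 d=1 a=1 b=0 c=1 clk=1 e=0
t18.Δ2 d=0 a=0 b=0 c=1 clk=1 e=1
t19.Δ0 d=0 a=0 b=0 c=1 clk=1 e=1
t19.Δ1 d=0 a=0 b=0 c=1 clk=0 e=1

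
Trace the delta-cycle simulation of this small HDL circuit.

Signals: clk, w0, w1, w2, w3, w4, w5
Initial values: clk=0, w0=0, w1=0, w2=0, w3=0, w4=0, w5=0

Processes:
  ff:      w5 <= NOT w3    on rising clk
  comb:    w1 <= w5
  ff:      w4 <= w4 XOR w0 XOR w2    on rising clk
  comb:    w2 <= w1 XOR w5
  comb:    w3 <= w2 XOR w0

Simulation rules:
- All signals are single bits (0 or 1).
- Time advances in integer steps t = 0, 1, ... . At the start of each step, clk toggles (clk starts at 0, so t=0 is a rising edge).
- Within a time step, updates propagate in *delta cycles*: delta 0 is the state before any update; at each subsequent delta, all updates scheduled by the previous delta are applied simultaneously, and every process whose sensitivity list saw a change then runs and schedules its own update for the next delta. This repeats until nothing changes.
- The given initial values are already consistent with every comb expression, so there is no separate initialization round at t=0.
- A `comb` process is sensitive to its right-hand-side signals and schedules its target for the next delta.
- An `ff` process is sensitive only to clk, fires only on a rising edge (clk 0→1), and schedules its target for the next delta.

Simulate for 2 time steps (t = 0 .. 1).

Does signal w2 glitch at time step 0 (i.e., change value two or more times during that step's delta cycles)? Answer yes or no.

t0.Δ0 clk=0 w1=0 w4=0 w2=0 w3=0 w5=0 w0=0
t0.Δ1 clk=1 w1=0 w4=0 w2=0 w3=0 w5=0 w0=0
t0.Δ2 clk=1 w1=0 w4=0 w2=0 w3=0 w5=1 w0=0
t0.Δ3 clk=1 w1=1 w4=0 w2=1 w3=0 w5=1 w0=0
t0.Δ4 clk=1 w1=1 w4=0 w2=0 w3=1 w5=1 w0=0
t0.Δ5 clk=1 w1=1 w4=0 w2=0 w3=0 w5=1 w0=0
t1.Δ0 clk=1 w1=1 w4=0 w2=0 w3=0 w5=1 w0=0
t1.Δ1 clk=0 w1=1 w4=0 w2=0 w3=0 w5=1 w0=0

yes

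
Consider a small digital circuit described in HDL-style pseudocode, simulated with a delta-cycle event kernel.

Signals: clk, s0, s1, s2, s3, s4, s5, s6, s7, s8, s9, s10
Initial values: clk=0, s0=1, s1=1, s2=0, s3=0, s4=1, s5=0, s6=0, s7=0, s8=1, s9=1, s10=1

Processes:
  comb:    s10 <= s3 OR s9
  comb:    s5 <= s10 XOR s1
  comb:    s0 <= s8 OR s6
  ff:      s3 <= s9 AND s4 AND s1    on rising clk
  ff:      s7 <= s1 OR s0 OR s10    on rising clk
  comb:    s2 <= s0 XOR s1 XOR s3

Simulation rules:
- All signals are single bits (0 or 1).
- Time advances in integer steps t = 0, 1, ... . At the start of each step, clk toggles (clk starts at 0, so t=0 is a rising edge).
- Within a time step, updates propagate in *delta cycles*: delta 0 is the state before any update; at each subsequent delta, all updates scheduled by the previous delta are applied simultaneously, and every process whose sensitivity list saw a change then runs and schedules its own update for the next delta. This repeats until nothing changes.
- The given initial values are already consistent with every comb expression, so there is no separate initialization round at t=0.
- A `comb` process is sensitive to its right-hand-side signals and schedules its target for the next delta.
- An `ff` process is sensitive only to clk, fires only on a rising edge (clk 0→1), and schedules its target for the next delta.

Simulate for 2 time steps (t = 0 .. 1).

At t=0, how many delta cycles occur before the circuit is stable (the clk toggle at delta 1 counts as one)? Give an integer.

3

t=0 Δ0: s5=0 s10=1 s9=1 s2=0 s7=0 s6=0 s4=1 s0=1 s8=1 clk=0 s1=1 s3=0
  Δ1: clk:0→1
  Δ2: s7:0→1, s3:0→1
  Δ3: s2:0→1
  (3Δ to stable)
t=1 Δ0: s5=0 s10=1 s9=1 s2=1 s7=1 s6=0 s4=1 s0=1 s8=1 clk=1 s1=1 s3=1
  Δ1: clk:1→0
  (1Δ to stable)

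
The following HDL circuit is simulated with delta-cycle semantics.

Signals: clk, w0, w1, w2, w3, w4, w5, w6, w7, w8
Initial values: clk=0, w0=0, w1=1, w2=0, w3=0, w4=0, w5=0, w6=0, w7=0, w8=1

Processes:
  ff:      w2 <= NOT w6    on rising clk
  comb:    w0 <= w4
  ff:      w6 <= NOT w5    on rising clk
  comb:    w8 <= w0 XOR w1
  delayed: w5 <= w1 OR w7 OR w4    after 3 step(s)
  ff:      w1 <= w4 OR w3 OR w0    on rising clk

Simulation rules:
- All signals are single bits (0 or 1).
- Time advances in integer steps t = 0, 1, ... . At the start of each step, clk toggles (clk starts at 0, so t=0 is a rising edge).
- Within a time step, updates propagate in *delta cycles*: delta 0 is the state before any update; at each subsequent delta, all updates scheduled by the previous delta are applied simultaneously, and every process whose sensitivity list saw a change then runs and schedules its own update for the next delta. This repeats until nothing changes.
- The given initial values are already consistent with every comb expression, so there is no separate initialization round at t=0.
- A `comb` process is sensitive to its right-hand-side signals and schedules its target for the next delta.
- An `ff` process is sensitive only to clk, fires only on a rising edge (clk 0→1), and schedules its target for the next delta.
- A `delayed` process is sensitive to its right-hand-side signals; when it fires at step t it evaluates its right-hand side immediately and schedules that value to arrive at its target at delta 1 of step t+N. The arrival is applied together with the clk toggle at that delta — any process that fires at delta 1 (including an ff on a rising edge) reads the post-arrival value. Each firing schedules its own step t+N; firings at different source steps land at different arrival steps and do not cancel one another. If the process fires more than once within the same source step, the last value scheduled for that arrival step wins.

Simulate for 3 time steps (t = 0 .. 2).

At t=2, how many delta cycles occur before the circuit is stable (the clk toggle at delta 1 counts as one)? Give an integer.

2

[bits: w4,w5,w2,w6,w0,clk,w8,w3,w7,w1]
t=0: Δ0=0000001001 Δ1=0000011001 Δ2=0011011000 Δ3=0011010000 | 3Δ
t=1: Δ0=0011010000 Δ1=0011000000 | 1Δ
t=2: Δ0=0011000000 Δ1=0011010000 Δ2=0001010000 | 2Δ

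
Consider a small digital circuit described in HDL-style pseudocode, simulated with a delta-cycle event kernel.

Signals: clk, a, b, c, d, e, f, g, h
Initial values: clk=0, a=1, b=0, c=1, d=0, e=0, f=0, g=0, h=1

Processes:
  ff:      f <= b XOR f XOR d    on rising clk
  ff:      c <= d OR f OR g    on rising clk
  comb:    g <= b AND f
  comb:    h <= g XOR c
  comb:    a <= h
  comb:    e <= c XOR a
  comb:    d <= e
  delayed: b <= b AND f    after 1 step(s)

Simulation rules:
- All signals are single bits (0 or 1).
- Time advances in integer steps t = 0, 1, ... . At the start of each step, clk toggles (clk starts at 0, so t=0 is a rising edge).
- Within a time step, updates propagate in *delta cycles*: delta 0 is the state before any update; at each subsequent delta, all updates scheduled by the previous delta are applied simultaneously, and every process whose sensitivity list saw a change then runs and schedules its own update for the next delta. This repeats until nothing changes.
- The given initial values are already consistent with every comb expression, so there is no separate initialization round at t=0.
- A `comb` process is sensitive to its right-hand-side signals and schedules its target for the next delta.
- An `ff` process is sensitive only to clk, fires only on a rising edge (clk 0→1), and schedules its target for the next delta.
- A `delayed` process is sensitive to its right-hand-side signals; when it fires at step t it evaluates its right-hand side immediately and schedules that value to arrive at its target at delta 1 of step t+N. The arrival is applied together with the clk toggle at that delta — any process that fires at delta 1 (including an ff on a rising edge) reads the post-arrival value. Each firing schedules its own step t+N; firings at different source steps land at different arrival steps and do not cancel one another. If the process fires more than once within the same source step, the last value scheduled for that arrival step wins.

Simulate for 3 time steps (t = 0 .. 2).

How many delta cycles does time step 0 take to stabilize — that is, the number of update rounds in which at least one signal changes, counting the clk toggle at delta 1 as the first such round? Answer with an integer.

t=0 Δ0: a=1 g=0 b=0 h=1 d=0 clk=0 c=1 f=0 e=0
  Δ1: clk:0→1
  Δ2: c:1→0
  Δ3: h:1→0, e:0→1
  Δ4: a:1→0, d:0→1
  Δ5: e:1→0
  Δ6: d:1→0
  (6Δ to stable)
t=1 Δ0: a=0 g=0 b=0 h=0 d=0 clk=1 c=0 f=0 e=0
  Δ1: clk:1→0
  (1Δ to stable)
t=2 Δ0: a=0 g=0 b=0 h=0 d=0 clk=0 c=0 f=0 e=0
  Δ1: clk:0→1
  (1Δ to stable)

6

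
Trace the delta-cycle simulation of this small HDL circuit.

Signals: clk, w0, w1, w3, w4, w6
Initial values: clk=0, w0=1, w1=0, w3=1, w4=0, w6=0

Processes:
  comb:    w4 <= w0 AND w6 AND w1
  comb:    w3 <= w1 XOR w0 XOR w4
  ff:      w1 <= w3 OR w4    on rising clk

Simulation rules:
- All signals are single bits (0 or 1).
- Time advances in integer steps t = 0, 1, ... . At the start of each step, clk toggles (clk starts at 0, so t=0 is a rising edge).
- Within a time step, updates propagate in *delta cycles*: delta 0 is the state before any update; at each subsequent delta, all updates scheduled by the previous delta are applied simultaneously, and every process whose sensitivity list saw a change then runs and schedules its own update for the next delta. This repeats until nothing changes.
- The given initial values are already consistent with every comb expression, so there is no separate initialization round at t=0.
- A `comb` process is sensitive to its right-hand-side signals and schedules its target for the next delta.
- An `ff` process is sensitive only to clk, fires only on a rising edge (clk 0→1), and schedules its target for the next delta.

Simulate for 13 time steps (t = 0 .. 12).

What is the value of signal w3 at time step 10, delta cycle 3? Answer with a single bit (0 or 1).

1

[bits: w4,clk,w0,w1,w3,w6]
t=0: Δ0=001010 Δ1=011010 Δ2=011110 Δ3=011100 | 3Δ
t=1: Δ0=011100 Δ1=001100 | 1Δ
t=2: Δ0=001100 Δ1=011100 Δ2=011000 Δ3=011010 | 3Δ
t=3: Δ0=011010 Δ1=001010 | 1Δ
t=4: Δ0=001010 Δ1=011010 Δ2=011110 Δ3=011100 | 3Δ
t=5: Δ0=011100 Δ1=001100 | 1Δ
t=6: Δ0=001100 Δ1=011100 Δ2=011000 Δ3=011010 | 3Δ
t=7: Δ0=011010 Δ1=001010 | 1Δ
t=8: Δ0=001010 Δ1=011010 Δ2=011110 Δ3=011100 | 3Δ
t=9: Δ0=011100 Δ1=001100 | 1Δ
t=10: Δ0=001100 Δ1=011100 Δ2=011000 Δ3=011010 | 3Δ
t=11: Δ0=011010 Δ1=001010 | 1Δ
t=12: Δ0=001010 Δ1=011010 Δ2=011110 Δ3=011100 | 3Δ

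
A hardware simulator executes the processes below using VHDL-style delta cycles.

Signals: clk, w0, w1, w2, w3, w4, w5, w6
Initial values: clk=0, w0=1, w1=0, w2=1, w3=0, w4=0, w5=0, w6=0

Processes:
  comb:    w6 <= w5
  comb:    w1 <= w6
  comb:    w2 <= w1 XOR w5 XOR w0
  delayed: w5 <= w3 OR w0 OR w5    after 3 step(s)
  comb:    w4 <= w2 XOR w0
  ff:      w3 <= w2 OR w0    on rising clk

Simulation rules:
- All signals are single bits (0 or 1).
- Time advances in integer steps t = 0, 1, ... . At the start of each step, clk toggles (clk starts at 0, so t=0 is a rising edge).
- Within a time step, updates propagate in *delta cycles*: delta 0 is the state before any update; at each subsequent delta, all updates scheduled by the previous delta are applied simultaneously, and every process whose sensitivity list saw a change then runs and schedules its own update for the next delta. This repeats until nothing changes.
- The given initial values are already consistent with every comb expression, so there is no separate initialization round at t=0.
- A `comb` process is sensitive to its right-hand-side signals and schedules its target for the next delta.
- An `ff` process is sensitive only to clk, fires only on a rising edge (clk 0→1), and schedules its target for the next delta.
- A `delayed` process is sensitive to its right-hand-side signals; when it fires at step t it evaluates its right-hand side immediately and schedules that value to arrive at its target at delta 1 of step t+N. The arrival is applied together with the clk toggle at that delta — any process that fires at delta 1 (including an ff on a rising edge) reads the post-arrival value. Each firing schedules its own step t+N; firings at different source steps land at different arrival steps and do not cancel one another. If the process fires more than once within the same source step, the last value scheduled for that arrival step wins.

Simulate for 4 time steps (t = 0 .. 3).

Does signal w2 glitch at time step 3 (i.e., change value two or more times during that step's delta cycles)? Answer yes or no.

t=0 Δ0: w1=0 w5=0 w2=1 w4=0 w0=1 w3=0 clk=0 w6=0
  Δ1: clk:0→1
  Δ2: w3:0→1
  (2Δ to stable)
t=1 Δ0: w1=0 w5=0 w2=1 w4=0 w0=1 w3=1 clk=1 w6=0
  Δ1: clk:1→0
  (1Δ to stable)
t=2 Δ0: w1=0 w5=0 w2=1 w4=0 w0=1 w3=1 clk=0 w6=0
  Δ1: clk:0→1
  (1Δ to stable)
t=3 Δ0: w1=0 w5=0 w2=1 w4=0 w0=1 w3=1 clk=1 w6=0
  Δ1: w5:0→1, clk:1→0
  Δ2: w2:1→0, w6:0→1
  Δ3: w1:0→1, w4:0→1
  Δ4: w2:0→1
  Δ5: w4:1→0
  (5Δ to stable)

yes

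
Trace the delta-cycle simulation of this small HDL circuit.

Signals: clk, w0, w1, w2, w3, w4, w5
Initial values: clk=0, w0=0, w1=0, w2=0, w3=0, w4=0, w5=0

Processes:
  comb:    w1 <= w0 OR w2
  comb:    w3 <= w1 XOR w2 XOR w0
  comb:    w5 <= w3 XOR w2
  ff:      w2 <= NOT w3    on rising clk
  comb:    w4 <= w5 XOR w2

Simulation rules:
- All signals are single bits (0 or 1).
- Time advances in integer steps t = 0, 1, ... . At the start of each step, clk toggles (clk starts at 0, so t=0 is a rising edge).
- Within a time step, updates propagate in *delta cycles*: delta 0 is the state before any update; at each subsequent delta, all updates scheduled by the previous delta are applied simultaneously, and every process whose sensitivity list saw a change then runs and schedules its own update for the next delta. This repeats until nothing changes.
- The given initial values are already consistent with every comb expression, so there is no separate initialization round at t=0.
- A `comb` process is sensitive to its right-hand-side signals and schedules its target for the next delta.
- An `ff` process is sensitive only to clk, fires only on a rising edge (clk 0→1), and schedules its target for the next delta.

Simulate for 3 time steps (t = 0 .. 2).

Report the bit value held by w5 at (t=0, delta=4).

[bits: clk,w5,w3,w2,w0,w4,w1]
t=0: Δ0=0000000 Δ1=1000000 Δ2=1001000 Δ3=1111011 Δ4=1001001 Δ5=1101011 Δ6=1101001 | 6Δ
t=1: Δ0=1101001 Δ1=0101001 | 1Δ
t=2: Δ0=0101001 Δ1=1101001 | 1Δ

0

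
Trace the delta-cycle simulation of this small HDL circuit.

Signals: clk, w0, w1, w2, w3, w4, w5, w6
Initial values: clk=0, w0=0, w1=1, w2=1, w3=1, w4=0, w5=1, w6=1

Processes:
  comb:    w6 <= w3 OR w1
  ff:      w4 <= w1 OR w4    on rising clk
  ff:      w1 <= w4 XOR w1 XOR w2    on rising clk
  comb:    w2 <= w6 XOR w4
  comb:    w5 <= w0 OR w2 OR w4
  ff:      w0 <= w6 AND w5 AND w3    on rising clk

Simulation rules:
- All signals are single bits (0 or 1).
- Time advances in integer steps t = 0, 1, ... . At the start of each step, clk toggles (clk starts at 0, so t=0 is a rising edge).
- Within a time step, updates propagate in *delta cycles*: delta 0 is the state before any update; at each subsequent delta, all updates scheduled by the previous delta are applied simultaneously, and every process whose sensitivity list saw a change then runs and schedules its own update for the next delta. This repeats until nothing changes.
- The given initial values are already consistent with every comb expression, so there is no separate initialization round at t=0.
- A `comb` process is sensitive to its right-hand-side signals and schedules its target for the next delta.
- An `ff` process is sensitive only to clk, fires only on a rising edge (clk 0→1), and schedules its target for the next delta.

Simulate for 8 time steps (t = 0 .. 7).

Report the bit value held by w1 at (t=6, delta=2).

1

[bits: w2,clk,w5,w3,w6,w4,w0,w1]
t=0: Δ0=10111001 Δ1=11111001 Δ2=11111110 Δ3=01111110 | 3Δ
t=1: Δ0=01111110 Δ1=00111110 | 1Δ
t=2: Δ0=00111110 Δ1=01111110 Δ2=01111111 | 2Δ
t=3: Δ0=01111111 Δ1=00111111 | 1Δ
t=4: Δ0=00111111 Δ1=01111111 Δ2=01111110 | 2Δ
t=5: Δ0=01111110 Δ1=00111110 | 1Δ
t=6: Δ0=00111110 Δ1=01111110 Δ2=01111111 | 2Δ
t=7: Δ0=01111111 Δ1=00111111 | 1Δ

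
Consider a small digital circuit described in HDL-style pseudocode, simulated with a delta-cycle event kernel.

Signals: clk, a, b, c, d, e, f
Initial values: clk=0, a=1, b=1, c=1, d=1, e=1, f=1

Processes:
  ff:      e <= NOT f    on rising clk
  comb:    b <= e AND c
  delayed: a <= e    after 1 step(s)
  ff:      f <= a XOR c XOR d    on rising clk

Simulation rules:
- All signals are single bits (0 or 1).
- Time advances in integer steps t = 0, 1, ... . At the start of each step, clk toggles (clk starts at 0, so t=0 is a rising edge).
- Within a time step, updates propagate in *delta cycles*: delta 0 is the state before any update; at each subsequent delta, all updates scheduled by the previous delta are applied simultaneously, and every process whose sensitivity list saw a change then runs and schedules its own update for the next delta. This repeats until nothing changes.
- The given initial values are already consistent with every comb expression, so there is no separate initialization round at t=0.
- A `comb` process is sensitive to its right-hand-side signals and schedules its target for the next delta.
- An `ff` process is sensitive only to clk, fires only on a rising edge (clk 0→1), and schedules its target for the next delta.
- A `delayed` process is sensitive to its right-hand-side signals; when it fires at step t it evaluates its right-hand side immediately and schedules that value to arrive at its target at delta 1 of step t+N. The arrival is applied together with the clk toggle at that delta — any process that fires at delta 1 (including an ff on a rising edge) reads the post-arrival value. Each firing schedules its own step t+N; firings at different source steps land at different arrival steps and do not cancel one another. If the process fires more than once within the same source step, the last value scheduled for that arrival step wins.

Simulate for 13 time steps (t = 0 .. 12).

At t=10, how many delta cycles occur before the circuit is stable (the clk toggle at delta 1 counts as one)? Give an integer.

2

t=0 Δ0: d=1 clk=0 b=1 f=1 e=1 c=1 a=1
  Δ1: clk:0→1
  Δ2: e:1→0
  Δ3: b:1→0
  (3Δ to stable)
t=1 Δ0: d=1 clk=1 b=0 f=1 e=0 c=1 a=1
  Δ1: clk:1→0, a:1→0
  (1Δ to stable)
t=2 Δ0: d=1 clk=0 b=0 f=1 e=0 c=1 a=0
  Δ1: clk:0→1
  Δ2: f:1→0
  (2Δ to stable)
t=3 Δ0: d=1 clk=1 b=0 f=0 e=0 c=1 a=0
  Δ1: clk:1→0
  (1Δ to stable)
t=4 Δ0: d=1 clk=0 b=0 f=0 e=0 c=1 a=0
  Δ1: clk:0→1
  Δ2: e:0→1
  Δ3: b:0→1
  (3Δ to stable)
t=5 Δ0: d=1 clk=1 b=1 f=0 e=1 c=1 a=0
  Δ1: clk:1→0, a:0→1
  (1Δ to stable)
t=6 Δ0: d=1 clk=0 b=1 f=0 e=1 c=1 a=1
  Δ1: clk:0→1
  Δ2: f:0→1
  (2Δ to stable)
t=7 Δ0: d=1 clk=1 b=1 f=1 e=1 c=1 a=1
  Δ1: clk:1→0
  (1Δ to stable)
t=8 Δ0: d=1 clk=0 b=1 f=1 e=1 c=1 a=1
  Δ1: clk:0→1
  Δ2: e:1→0
  Δ3: b:1→0
  (3Δ to stable)
t=9 Δ0: d=1 clk=1 b=0 f=1 e=0 c=1 a=1
  Δ1: clk:1→0, a:1→0
  (1Δ to stable)
t=10 Δ0: d=1 clk=0 b=0 f=1 e=0 c=1 a=0
  Δ1: clk:0→1
  Δ2: f:1→0
  (2Δ to stable)
t=11 Δ0: d=1 clk=1 b=0 f=0 e=0 c=1 a=0
  Δ1: clk:1→0
  (1Δ to stable)
t=12 Δ0: d=1 clk=0 b=0 f=0 e=0 c=1 a=0
  Δ1: clk:0→1
  Δ2: e:0→1
  Δ3: b:0→1
  (3Δ to stable)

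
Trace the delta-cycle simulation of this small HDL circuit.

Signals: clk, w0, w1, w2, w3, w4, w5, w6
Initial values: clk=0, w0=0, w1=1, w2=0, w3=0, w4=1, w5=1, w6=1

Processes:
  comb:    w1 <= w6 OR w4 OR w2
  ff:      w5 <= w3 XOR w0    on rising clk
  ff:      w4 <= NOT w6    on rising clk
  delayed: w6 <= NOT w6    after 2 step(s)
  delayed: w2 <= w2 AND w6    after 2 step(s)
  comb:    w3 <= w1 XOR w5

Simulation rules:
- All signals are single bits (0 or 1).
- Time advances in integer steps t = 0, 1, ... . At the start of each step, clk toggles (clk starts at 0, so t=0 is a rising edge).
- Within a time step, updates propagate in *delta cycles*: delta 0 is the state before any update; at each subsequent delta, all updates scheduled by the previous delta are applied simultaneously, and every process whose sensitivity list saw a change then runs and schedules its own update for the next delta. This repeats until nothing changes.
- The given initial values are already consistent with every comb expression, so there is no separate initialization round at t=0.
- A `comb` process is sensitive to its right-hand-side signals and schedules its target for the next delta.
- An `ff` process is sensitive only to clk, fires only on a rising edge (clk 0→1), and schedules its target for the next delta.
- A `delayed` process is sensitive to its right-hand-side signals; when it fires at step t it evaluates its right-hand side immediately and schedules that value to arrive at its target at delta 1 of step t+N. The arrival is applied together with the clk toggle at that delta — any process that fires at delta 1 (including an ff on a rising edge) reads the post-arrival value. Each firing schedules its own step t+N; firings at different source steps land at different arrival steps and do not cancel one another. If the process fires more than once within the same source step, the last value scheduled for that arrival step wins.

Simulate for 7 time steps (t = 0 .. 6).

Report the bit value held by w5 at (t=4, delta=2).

0

t0.Δ0 clk=0 w5=1 w2=0 w3=0 w1=1 w0=0 w6=1 w4=1
t0.Δ1 clk=1 w5=1 w2=0 w3=0 w1=1 w0=0 w6=1 w4=1
t0.Δ2 clk=1 w5=0 w2=0 w3=0 w1=1 w0=0 w6=1 w4=0
t0.Δ3 clk=1 w5=0 w2=0 w3=1 w1=1 w0=0 w6=1 w4=0
t1.Δ0 clk=1 w5=0 w2=0 w3=1 w1=1 w0=0 w6=1 w4=0
t1.Δ1 clk=0 w5=0 w2=0 w3=1 w1=1 w0=0 w6=1 w4=0
t2.Δ0 clk=0 w5=0 w2=0 w3=1 w1=1 w0=0 w6=1 w4=0
t2.Δ1 clk=1 w5=0 w2=0 w3=1 w1=1 w0=0 w6=1 w4=0
t2.Δ2 clk=1 w5=1 w2=0 w3=1 w1=1 w0=0 w6=1 w4=0
t2.Δ3 clk=1 w5=1 w2=0 w3=0 w1=1 w0=0 w6=1 w4=0
t3.Δ0 clk=1 w5=1 w2=0 w3=0 w1=1 w0=0 w6=1 w4=0
t3.Δ1 clk=0 w5=1 w2=0 w3=0 w1=1 w0=0 w6=1 w4=0
t4.Δ0 clk=0 w5=1 w2=0 w3=0 w1=1 w0=0 w6=1 w4=0
t4.Δ1 clk=1 w5=1 w2=0 w3=0 w1=1 w0=0 w6=1 w4=0
t4.Δ2 clk=1 w5=0 w2=0 w3=0 w1=1 w0=0 w6=1 w4=0
t4.Δ3 clk=1 w5=0 w2=0 w3=1 w1=1 w0=0 w6=1 w4=0
t5.Δ0 clk=1 w5=0 w2=0 w3=1 w1=1 w0=0 w6=1 w4=0
t5.Δ1 clk=0 w5=0 w2=0 w3=1 w1=1 w0=0 w6=1 w4=0
t6.Δ0 clk=0 w5=0 w2=0 w3=1 w1=1 w0=0 w6=1 w4=0
t6.Δ1 clk=1 w5=0 w2=0 w3=1 w1=1 w0=0 w6=1 w4=0
t6.Δ2 clk=1 w5=1 w2=0 w3=1 w1=1 w0=0 w6=1 w4=0
t6.Δ3 clk=1 w5=1 w2=0 w3=0 w1=1 w0=0 w6=1 w4=0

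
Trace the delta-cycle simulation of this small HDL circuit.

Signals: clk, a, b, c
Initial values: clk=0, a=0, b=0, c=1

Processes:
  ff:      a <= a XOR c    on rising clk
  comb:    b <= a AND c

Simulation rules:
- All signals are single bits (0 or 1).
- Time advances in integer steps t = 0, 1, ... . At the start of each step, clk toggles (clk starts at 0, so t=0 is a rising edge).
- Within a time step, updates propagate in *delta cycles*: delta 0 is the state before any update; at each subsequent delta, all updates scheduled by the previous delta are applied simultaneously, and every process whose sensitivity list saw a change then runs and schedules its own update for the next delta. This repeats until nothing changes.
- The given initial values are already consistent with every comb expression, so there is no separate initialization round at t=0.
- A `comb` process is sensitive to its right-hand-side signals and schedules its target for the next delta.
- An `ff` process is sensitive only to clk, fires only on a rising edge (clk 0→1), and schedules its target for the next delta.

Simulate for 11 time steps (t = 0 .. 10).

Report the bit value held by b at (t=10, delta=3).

0

t0.Δ0 c=1 a=0 b=0 clk=0
t0.Δ1 c=1 a=0 b=0 clk=1
t0.Δ2 c=1 a=1 b=0 clk=1
t0.Δ3 c=1 a=1 b=1 clk=1
t1.Δ0 c=1 a=1 b=1 clk=1
t1.Δ1 c=1 a=1 b=1 clk=0
t2.Δ0 c=1 a=1 b=1 clk=0
t2.Δ1 c=1 a=1 b=1 clk=1
t2.Δ2 c=1 a=0 b=1 clk=1
t2.Δ3 c=1 a=0 b=0 clk=1
t3.Δ0 c=1 a=0 b=0 clk=1
t3.Δ1 c=1 a=0 b=0 clk=0
t4.Δ0 c=1 a=0 b=0 clk=0
t4.Δ1 c=1 a=0 b=0 clk=1
t4.Δ2 c=1 a=1 b=0 clk=1
t4.Δ3 c=1 a=1 b=1 clk=1
t5.Δ0 c=1 a=1 b=1 clk=1
t5.Δ1 c=1 a=1 b=1 clk=0
t6.Δ0 c=1 a=1 b=1 clk=0
t6.Δ1 c=1 a=1 b=1 clk=1
t6.Δ2 c=1 a=0 b=1 clk=1
t6.Δ3 c=1 a=0 b=0 clk=1
t7.Δ0 c=1 a=0 b=0 clk=1
t7.Δ1 c=1 a=0 b=0 clk=0
t8.Δ0 c=1 a=0 b=0 clk=0
t8.Δ1 c=1 a=0 b=0 clk=1
t8.Δ2 c=1 a=1 b=0 clk=1
t8.Δ3 c=1 a=1 b=1 clk=1
t9.Δ0 c=1 a=1 b=1 clk=1
t9.Δ1 c=1 a=1 b=1 clk=0
t10.Δ0 c=1 a=1 b=1 clk=0
t10.Δ1 c=1 a=1 b=1 clk=1
t10.Δ2 c=1 a=0 b=1 clk=1
t10.Δ3 c=1 a=0 b=0 clk=1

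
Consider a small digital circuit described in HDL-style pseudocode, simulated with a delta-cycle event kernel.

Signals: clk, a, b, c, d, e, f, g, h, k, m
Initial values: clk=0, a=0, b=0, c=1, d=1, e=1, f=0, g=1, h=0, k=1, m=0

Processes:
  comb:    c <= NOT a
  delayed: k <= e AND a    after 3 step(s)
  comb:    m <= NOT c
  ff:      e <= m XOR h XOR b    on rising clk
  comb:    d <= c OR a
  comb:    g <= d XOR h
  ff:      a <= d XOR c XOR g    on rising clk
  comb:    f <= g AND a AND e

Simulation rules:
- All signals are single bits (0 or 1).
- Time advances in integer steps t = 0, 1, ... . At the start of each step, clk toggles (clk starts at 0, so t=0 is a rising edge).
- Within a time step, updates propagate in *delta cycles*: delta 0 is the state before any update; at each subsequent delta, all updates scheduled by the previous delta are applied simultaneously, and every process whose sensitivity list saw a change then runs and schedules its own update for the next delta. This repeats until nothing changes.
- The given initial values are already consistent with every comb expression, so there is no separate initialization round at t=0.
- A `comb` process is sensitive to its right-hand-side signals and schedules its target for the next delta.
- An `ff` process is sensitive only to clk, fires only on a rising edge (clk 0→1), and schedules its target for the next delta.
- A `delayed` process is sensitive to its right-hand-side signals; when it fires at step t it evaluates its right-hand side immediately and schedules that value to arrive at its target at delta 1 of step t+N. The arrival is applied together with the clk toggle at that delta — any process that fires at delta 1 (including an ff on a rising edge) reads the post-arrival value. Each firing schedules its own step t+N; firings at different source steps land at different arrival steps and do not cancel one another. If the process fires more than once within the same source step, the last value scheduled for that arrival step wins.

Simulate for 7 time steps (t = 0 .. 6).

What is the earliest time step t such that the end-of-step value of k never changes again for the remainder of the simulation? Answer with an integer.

t0.Δ0 k=1 b=0 m=0 f=0 c=1 a=0 g=1 d=1 e=1 h=0 clk=0
t0.Δ1 k=1 b=0 m=0 f=0 c=1 a=0 g=1 d=1 e=1 h=0 clk=1
t0.Δ2 k=1 b=0 m=0 f=0 c=1 a=1 g=1 d=1 e=0 h=0 clk=1
t0.Δ3 k=1 b=0 m=0 f=0 c=0 a=1 g=1 d=1 e=0 h=0 clk=1
t0.Δ4 k=1 b=0 m=1 f=0 c=0 a=1 g=1 d=1 e=0 h=0 clk=1
t1.Δ0 k=1 b=0 m=1 f=0 c=0 a=1 g=1 d=1 e=0 h=0 clk=1
t1.Δ1 k=1 b=0 m=1 f=0 c=0 a=1 g=1 d=1 e=0 h=0 clk=0
t2.Δ0 k=1 b=0 m=1 f=0 c=0 a=1 g=1 d=1 e=0 h=0 clk=0
t2.Δ1 k=1 b=0 m=1 f=0 c=0 a=1 g=1 d=1 e=0 h=0 clk=1
t2.Δ2 k=1 b=0 m=1 f=0 c=0 a=0 g=1 d=1 e=1 h=0 clk=1
t2.Δ3 k=1 b=0 m=1 f=0 c=1 a=0 g=1 d=0 e=1 h=0 clk=1
t2.Δ4 k=1 b=0 m=0 f=0 c=1 a=0 g=0 d=1 e=1 h=0 clk=1
t2.Δ5 k=1 b=0 m=0 f=0 c=1 a=0 g=1 d=1 e=1 h=0 clk=1
t3.Δ0 k=1 b=0 m=0 f=0 c=1 a=0 g=1 d=1 e=1 h=0 clk=1
t3.Δ1 k=0 b=0 m=0 f=0 c=1 a=0 g=1 d=1 e=1 h=0 clk=0
t4.Δ0 k=0 b=0 m=0 f=0 c=1 a=0 g=1 d=1 e=1 h=0 clk=0
t4.Δ1 k=0 b=0 m=0 f=0 c=1 a=0 g=1 d=1 e=1 h=0 clk=1
t4.Δ2 k=0 b=0 m=0 f=0 c=1 a=1 g=1 d=1 e=0 h=0 clk=1
t4.Δ3 k=0 b=0 m=0 f=0 c=0 a=1 g=1 d=1 e=0 h=0 clk=1
t4.Δ4 k=0 b=0 m=1 f=0 c=0 a=1 g=1 d=1 e=0 h=0 clk=1
t5.Δ0 k=0 b=0 m=1 f=0 c=0 a=1 g=1 d=1 e=0 h=0 clk=1
t5.Δ1 k=0 b=0 m=1 f=0 c=0 a=1 g=1 d=1 e=0 h=0 clk=0
t6.Δ0 k=0 b=0 m=1 f=0 c=0 a=1 g=1 d=1 e=0 h=0 clk=0
t6.Δ1 k=0 b=0 m=1 f=0 c=0 a=1 g=1 d=1 e=0 h=0 clk=1
t6.Δ2 k=0 b=0 m=1 f=0 c=0 a=0 g=1 d=1 e=1 h=0 clk=1
t6.Δ3 k=0 b=0 m=1 f=0 c=1 a=0 g=1 d=0 e=1 h=0 clk=1
t6.Δ4 k=0 b=0 m=0 f=0 c=1 a=0 g=0 d=1 e=1 h=0 clk=1
t6.Δ5 k=0 b=0 m=0 f=0 c=1 a=0 g=1 d=1 e=1 h=0 clk=1

3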